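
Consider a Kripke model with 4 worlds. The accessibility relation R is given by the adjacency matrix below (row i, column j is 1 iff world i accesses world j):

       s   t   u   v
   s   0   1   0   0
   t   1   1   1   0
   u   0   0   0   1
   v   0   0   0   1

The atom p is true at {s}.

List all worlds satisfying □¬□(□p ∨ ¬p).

{s}

s: successors {t}; ¬□(□p ∨ ¬p) there: t:T. ✓
t: successors {s, t, u}; ¬□(□p ∨ ¬p) there: s:F, t:T, u:F. ✗
u: successors {v}; ¬□(□p ∨ ¬p) there: v:F. ✗
v: successors {v}; ¬□(□p ∨ ¬p) there: v:F. ✗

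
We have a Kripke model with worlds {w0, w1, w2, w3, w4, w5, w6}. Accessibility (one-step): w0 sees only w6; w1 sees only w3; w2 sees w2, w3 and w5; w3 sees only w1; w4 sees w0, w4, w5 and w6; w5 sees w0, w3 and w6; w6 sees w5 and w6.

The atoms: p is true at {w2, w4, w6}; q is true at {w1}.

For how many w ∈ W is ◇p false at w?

w0: successors {w6}; p there: w6:T. ✓
w1: successors {w3}; p there: w3:F. ✗
w2: successors {w2, w3, w5}; p there: w2:T, w3:F, w5:F. ✓
w3: successors {w1}; p there: w1:F. ✗
w4: successors {w0, w4, w5, w6}; p there: w0:F, w4:T, w5:F, w6:T. ✓
w5: successors {w0, w3, w6}; p there: w0:F, w3:F, w6:T. ✓
w6: successors {w5, w6}; p there: w5:F, w6:T. ✓
Satisfying worlds: {w0, w2, w4, w5, w6}.
So ◇p fails at the other 2 worlds.

2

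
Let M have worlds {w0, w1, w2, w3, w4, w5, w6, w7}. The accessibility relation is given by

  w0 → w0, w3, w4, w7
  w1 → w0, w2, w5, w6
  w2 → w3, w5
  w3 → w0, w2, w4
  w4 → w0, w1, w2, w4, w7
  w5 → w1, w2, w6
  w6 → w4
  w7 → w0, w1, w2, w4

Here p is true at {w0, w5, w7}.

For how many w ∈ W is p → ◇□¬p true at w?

6

w0: p is T, ◇□¬p is F. ✗
w1: p is F, ◇□¬p is T. ✓
w2: p is F, ◇□¬p is T. ✓
w3: p is F, ◇□¬p is F. ✓
w4: p is F, ◇□¬p is F. ✓
w5: p is T, ◇□¬p is T. ✓
w6: p is F, ◇□¬p is F. ✓
w7: p is T, ◇□¬p is F. ✗
Satisfying worlds: {w1, w2, w3, w4, w5, w6}.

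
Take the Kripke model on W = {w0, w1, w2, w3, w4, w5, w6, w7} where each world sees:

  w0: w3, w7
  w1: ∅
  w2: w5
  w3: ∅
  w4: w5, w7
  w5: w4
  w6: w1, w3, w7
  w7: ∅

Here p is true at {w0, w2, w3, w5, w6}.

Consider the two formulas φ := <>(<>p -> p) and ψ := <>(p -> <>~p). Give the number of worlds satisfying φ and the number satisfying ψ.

For <>(<>p -> p):
w0: successors {w3, w7}; <>p -> p there: w3:T, w7:T. ✓
w1: no successors, so <>(<>p -> p) fails. ✗
w2: successors {w5}; <>p -> p there: w5:T. ✓
w3: no successors, so <>(<>p -> p) fails. ✗
w4: successors {w5, w7}; <>p -> p there: w5:T, w7:T. ✓
w5: successors {w4}; <>p -> p there: w4:F. ✗
w6: successors {w1, w3, w7}; <>p -> p there: w1:T, w3:T, w7:T. ✓
w7: no successors, so <>(<>p -> p) fails. ✗
— 4 worlds.
For <>(p -> <>~p):
w0: successors {w3, w7}; p -> <>~p there: w3:F, w7:T. ✓
w1: no successors, so <>(p -> <>~p) fails. ✗
w2: successors {w5}; p -> <>~p there: w5:T. ✓
w3: no successors, so <>(p -> <>~p) fails. ✗
w4: successors {w5, w7}; p -> <>~p there: w5:T, w7:T. ✓
w5: successors {w4}; p -> <>~p there: w4:T. ✓
w6: successors {w1, w3, w7}; p -> <>~p there: w1:T, w3:F, w7:T. ✓
w7: no successors, so <>(p -> <>~p) fails. ✗
— 5 worlds.

4 and 5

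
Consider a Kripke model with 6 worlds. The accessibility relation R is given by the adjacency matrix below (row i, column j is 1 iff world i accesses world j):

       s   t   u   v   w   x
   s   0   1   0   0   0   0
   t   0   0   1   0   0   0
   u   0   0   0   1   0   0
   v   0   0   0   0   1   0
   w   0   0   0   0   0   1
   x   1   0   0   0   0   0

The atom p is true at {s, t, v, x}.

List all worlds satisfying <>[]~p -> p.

s: <>[]~p is T, p is T. ✓
t: <>[]~p is F, p is T. ✓
u: <>[]~p is T, p is F. ✗
v: <>[]~p is F, p is T. ✓
w: <>[]~p is F, p is F. ✓
x: <>[]~p is F, p is T. ✓

{s, t, v, w, x}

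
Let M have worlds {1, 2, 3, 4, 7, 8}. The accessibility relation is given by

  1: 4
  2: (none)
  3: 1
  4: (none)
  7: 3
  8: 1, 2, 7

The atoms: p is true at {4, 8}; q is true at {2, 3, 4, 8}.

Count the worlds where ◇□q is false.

3

1: successors {4}; □q there: 4:T. ✓
2: no successors, so ◇□q fails. ✗
3: successors {1}; □q there: 1:T. ✓
4: no successors, so ◇□q fails. ✗
7: successors {3}; □q there: 3:F. ✗
8: successors {1, 2, 7}; □q there: 1:T, 2:T, 7:T. ✓
Satisfying worlds: {1, 3, 8}.
So ◇□q fails at the other 3 worlds.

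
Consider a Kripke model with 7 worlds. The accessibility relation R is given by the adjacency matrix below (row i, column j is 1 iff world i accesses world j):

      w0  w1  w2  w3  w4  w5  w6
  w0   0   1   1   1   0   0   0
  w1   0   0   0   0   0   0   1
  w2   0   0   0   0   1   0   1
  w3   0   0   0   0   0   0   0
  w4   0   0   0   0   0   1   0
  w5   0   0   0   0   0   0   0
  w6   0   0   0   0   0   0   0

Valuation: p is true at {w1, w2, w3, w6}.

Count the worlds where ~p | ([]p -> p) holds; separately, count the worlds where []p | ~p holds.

For ~p | ([]p -> p):
w0: ~p is T, []p -> p is F. ✓
w1: ~p is F, []p -> p is T. ✓
w2: ~p is F, []p -> p is T. ✓
w3: ~p is F, []p -> p is T. ✓
w4: ~p is T, []p -> p is T. ✓
w5: ~p is T, []p -> p is F. ✓
w6: ~p is F, []p -> p is T. ✓
— 7 worlds.
For []p | ~p:
w0: []p is T, ~p is T. ✓
w1: []p is T, ~p is F. ✓
w2: []p is F, ~p is F. ✗
w3: []p is T, ~p is F. ✓
w4: []p is F, ~p is T. ✓
w5: []p is T, ~p is T. ✓
w6: []p is T, ~p is F. ✓
— 6 worlds.

7 and 6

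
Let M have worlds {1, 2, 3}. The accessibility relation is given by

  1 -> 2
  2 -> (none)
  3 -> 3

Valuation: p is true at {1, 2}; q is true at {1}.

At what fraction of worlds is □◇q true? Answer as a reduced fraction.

1/3

1: successors {2}; ◇q there: 2:F. ✗
2: no successors, so □◇q holds vacuously. ✓
3: successors {3}; ◇q there: 3:F. ✗
That's 1 of 3 worlds, so 1/3.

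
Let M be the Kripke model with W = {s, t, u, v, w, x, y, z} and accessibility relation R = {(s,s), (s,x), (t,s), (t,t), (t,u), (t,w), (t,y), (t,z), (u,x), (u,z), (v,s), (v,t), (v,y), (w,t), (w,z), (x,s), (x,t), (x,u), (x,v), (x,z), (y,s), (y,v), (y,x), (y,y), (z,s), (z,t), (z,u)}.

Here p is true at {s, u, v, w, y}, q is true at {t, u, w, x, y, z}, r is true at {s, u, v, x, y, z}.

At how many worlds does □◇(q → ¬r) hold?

5

s: successors {s, x}; ◇(q → ¬r) there: s:T, x:T. ✓
t: successors {s, t, u, w, y, z}; ◇(q → ¬r) there: s:T, t:T, u:F, w:T, y:T, z:T. ✗
u: successors {x, z}; ◇(q → ¬r) there: x:T, z:T. ✓
v: successors {s, t, y}; ◇(q → ¬r) there: s:T, t:T, y:T. ✓
w: successors {t, z}; ◇(q → ¬r) there: t:T, z:T. ✓
x: successors {s, t, u, v, z}; ◇(q → ¬r) there: s:T, t:T, u:F, v:T, z:T. ✗
y: successors {s, v, x, y}; ◇(q → ¬r) there: s:T, v:T, x:T, y:T. ✓
z: successors {s, t, u}; ◇(q → ¬r) there: s:T, t:T, u:F. ✗
Satisfying worlds: {s, u, v, w, y}.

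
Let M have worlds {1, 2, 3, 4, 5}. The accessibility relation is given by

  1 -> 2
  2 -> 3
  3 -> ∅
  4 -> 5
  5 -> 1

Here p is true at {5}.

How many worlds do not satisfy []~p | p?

1

1: []~p is T, p is F. ✓
2: []~p is T, p is F. ✓
3: []~p is T, p is F. ✓
4: []~p is F, p is F. ✗
5: []~p is T, p is T. ✓
Satisfying worlds: {1, 2, 3, 5}.
So []~p | p fails at the other 1 world.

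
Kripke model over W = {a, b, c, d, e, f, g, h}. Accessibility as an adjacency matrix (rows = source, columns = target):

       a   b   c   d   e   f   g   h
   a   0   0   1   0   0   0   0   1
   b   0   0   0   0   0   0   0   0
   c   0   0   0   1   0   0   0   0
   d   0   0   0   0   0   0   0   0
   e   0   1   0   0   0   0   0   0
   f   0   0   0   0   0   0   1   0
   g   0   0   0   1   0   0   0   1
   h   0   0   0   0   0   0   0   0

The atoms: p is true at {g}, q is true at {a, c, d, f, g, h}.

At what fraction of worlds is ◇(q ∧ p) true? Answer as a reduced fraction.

a: successors {c, h}; q ∧ p there: c:F, h:F. ✗
b: no successors, so ◇(q ∧ p) fails. ✗
c: successors {d}; q ∧ p there: d:F. ✗
d: no successors, so ◇(q ∧ p) fails. ✗
e: successors {b}; q ∧ p there: b:F. ✗
f: successors {g}; q ∧ p there: g:T. ✓
g: successors {d, h}; q ∧ p there: d:F, h:F. ✗
h: no successors, so ◇(q ∧ p) fails. ✗
That's 1 of 8 worlds, so 1/8.

1/8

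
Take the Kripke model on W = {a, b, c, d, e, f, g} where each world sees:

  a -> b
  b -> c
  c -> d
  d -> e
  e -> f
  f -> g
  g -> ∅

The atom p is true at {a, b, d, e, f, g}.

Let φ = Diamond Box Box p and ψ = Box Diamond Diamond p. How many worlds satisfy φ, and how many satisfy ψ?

For Diamond Box Box p:
a: successors {b}; Box Box p there: b:T. ✓
b: successors {c}; Box Box p there: c:T. ✓
c: successors {d}; Box Box p there: d:T. ✓
d: successors {e}; Box Box p there: e:T. ✓
e: successors {f}; Box Box p there: f:T. ✓
f: successors {g}; Box Box p there: g:T. ✓
g: no successors, so Diamond Box Box p fails. ✗
— 6 worlds.
For Box Diamond Diamond p:
a: successors {b}; Diamond Diamond p there: b:T. ✓
b: successors {c}; Diamond Diamond p there: c:T. ✓
c: successors {d}; Diamond Diamond p there: d:T. ✓
d: successors {e}; Diamond Diamond p there: e:T. ✓
e: successors {f}; Diamond Diamond p there: f:F. ✗
f: successors {g}; Diamond Diamond p there: g:F. ✗
g: no successors, so Box Diamond Diamond p holds vacuously. ✓
— 5 worlds.

6 and 5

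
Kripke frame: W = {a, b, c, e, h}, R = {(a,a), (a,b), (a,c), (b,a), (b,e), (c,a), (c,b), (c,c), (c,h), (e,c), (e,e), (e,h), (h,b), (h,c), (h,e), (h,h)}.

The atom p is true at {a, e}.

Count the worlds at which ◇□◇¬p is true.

a: successors {a, b, c}; □◇¬p there: a:F, b:T, c:F. ✓
b: successors {a, e}; □◇¬p there: a:F, e:T. ✓
c: successors {a, b, c, h}; □◇¬p there: a:F, b:T, c:F, h:F. ✓
e: successors {c, e, h}; □◇¬p there: c:F, e:T, h:F. ✓
h: successors {b, c, e, h}; □◇¬p there: b:T, c:F, e:T, h:F. ✓
Satisfying worlds: {a, b, c, e, h}.

5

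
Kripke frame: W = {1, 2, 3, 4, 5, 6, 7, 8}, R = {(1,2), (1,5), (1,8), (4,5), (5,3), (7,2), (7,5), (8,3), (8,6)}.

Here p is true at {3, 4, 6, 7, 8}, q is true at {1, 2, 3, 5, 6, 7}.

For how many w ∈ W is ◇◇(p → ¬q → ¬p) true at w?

3

1: successors {2, 5, 8}; ◇(p → ¬q → ¬p) there: 2:F, 5:T, 8:T. ✓
2: no successors, so ◇◇(p → ¬q → ¬p) fails. ✗
3: no successors, so ◇◇(p → ¬q → ¬p) fails. ✗
4: successors {5}; ◇(p → ¬q → ¬p) there: 5:T. ✓
5: successors {3}; ◇(p → ¬q → ¬p) there: 3:F. ✗
6: no successors, so ◇◇(p → ¬q → ¬p) fails. ✗
7: successors {2, 5}; ◇(p → ¬q → ¬p) there: 2:F, 5:T. ✓
8: successors {3, 6}; ◇(p → ¬q → ¬p) there: 3:F, 6:F. ✗
Satisfying worlds: {1, 4, 7}.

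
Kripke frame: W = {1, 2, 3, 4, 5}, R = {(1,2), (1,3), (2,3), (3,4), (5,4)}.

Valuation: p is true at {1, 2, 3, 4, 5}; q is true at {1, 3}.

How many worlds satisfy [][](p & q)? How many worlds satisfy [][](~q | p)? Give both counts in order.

For [][](p & q):
1: successors {2, 3}; [](p & q) there: 2:T, 3:F. ✗
2: successors {3}; [](p & q) there: 3:F. ✗
3: successors {4}; [](p & q) there: 4:T. ✓
4: no successors, so [][](p & q) holds vacuously. ✓
5: successors {4}; [](p & q) there: 4:T. ✓
— 3 worlds.
For [][](~q | p):
1: successors {2, 3}; [](~q | p) there: 2:T, 3:T. ✓
2: successors {3}; [](~q | p) there: 3:T. ✓
3: successors {4}; [](~q | p) there: 4:T. ✓
4: no successors, so [][](~q | p) holds vacuously. ✓
5: successors {4}; [](~q | p) there: 4:T. ✓
— 5 worlds.

3 and 5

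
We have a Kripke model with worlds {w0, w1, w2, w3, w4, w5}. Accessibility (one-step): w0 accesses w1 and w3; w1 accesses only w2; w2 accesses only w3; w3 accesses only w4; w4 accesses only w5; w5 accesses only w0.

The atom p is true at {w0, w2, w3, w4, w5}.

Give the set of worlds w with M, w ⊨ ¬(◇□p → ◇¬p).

{w1, w2, w3, w4}

w0: ◇□p → ◇¬p is T. ✗
w1: ◇□p → ◇¬p is F. ✓
w2: ◇□p → ◇¬p is F. ✓
w3: ◇□p → ◇¬p is F. ✓
w4: ◇□p → ◇¬p is F. ✓
w5: ◇□p → ◇¬p is T. ✗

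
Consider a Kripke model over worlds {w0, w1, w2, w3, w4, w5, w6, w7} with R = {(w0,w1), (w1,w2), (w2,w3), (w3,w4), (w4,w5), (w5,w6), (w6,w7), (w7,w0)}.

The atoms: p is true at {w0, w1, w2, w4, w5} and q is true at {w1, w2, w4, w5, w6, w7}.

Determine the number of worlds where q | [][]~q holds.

6

w0: q is F, [][]~q is F. ✗
w1: q is T, [][]~q is T. ✓
w2: q is T, [][]~q is F. ✓
w3: q is F, [][]~q is F. ✗
w4: q is T, [][]~q is F. ✓
w5: q is T, [][]~q is F. ✓
w6: q is T, [][]~q is T. ✓
w7: q is T, [][]~q is F. ✓
Satisfying worlds: {w1, w2, w4, w5, w6, w7}.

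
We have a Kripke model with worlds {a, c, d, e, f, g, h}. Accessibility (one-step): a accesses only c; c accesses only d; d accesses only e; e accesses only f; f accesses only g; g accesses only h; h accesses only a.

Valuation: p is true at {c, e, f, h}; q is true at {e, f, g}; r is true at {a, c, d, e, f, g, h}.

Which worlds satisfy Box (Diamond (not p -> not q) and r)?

{a, c, d, f, g, h}

a: successors {c}; Diamond (not p -> not q) and r there: c:T. ✓
c: successors {d}; Diamond (not p -> not q) and r there: d:T. ✓
d: successors {e}; Diamond (not p -> not q) and r there: e:T. ✓
e: successors {f}; Diamond (not p -> not q) and r there: f:F. ✗
f: successors {g}; Diamond (not p -> not q) and r there: g:T. ✓
g: successors {h}; Diamond (not p -> not q) and r there: h:T. ✓
h: successors {a}; Diamond (not p -> not q) and r there: a:T. ✓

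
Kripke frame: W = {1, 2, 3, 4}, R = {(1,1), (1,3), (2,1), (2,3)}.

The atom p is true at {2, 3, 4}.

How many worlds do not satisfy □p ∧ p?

1: □p is F, p is F. ✗
2: □p is F, p is T. ✗
3: □p is T, p is T. ✓
4: □p is T, p is T. ✓
Satisfying worlds: {3, 4}.
So □p ∧ p fails at the other 2 worlds.

2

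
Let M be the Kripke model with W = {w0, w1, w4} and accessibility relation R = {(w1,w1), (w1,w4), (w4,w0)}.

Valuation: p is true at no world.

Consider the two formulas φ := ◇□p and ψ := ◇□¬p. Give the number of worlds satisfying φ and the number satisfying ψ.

For ◇□p:
w0: no successors, so ◇□p fails. ✗
w1: successors {w1, w4}; □p there: w1:F, w4:F. ✗
w4: successors {w0}; □p there: w0:T. ✓
— 1 world.
For ◇□¬p:
w0: no successors, so ◇□¬p fails. ✗
w1: successors {w1, w4}; □¬p there: w1:T, w4:T. ✓
w4: successors {w0}; □¬p there: w0:T. ✓
— 2 worlds.

1 and 2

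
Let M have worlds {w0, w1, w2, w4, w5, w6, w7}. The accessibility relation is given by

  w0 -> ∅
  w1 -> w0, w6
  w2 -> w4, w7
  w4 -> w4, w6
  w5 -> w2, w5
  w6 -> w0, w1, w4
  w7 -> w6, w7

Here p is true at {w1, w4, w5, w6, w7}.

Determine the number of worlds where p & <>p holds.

w0: p is F, <>p is F. ✗
w1: p is T, <>p is T. ✓
w2: p is F, <>p is T. ✗
w4: p is T, <>p is T. ✓
w5: p is T, <>p is T. ✓
w6: p is T, <>p is T. ✓
w7: p is T, <>p is T. ✓
Satisfying worlds: {w1, w4, w5, w6, w7}.

5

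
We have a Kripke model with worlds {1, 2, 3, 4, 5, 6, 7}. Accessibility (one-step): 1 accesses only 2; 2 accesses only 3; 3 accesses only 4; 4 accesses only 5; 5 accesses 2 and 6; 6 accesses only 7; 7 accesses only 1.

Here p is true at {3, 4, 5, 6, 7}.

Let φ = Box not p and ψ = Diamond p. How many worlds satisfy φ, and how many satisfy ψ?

2 and 5

For Box not p:
1: successors {2}; not p there: 2:T. ✓
2: successors {3}; not p there: 3:F. ✗
3: successors {4}; not p there: 4:F. ✗
4: successors {5}; not p there: 5:F. ✗
5: successors {2, 6}; not p there: 2:T, 6:F. ✗
6: successors {7}; not p there: 7:F. ✗
7: successors {1}; not p there: 1:T. ✓
— 2 worlds.
For Diamond p:
1: successors {2}; p there: 2:F. ✗
2: successors {3}; p there: 3:T. ✓
3: successors {4}; p there: 4:T. ✓
4: successors {5}; p there: 5:T. ✓
5: successors {2, 6}; p there: 2:F, 6:T. ✓
6: successors {7}; p there: 7:T. ✓
7: successors {1}; p there: 1:F. ✗
— 5 worlds.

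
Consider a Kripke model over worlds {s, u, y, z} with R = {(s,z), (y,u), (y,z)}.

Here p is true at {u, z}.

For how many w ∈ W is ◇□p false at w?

s: successors {z}; □p there: z:T. ✓
u: no successors, so ◇□p fails. ✗
y: successors {u, z}; □p there: u:T, z:T. ✓
z: no successors, so ◇□p fails. ✗
Satisfying worlds: {s, y}.
So ◇□p fails at the other 2 worlds.

2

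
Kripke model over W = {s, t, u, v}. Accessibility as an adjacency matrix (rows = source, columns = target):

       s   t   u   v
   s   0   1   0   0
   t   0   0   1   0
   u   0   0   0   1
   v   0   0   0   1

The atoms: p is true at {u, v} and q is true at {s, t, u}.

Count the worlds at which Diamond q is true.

s: successors {t}; q there: t:T. ✓
t: successors {u}; q there: u:T. ✓
u: successors {v}; q there: v:F. ✗
v: successors {v}; q there: v:F. ✗
Satisfying worlds: {s, t}.

2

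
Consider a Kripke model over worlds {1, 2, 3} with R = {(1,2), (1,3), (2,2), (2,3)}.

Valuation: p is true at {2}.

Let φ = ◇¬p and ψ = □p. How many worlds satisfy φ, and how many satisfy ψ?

2 and 1

For ◇¬p:
1: successors {2, 3}; ¬p there: 2:F, 3:T. ✓
2: successors {2, 3}; ¬p there: 2:F, 3:T. ✓
3: no successors, so ◇¬p fails. ✗
— 2 worlds.
For □p:
1: successors {2, 3}; p there: 2:T, 3:F. ✗
2: successors {2, 3}; p there: 2:T, 3:F. ✗
3: no successors, so □p holds vacuously. ✓
— 1 world.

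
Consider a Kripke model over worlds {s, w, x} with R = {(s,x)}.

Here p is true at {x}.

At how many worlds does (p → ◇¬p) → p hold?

1

s: p → ◇¬p is T, p is F. ✗
w: p → ◇¬p is T, p is F. ✗
x: p → ◇¬p is F, p is T. ✓
Satisfying worlds: {x}.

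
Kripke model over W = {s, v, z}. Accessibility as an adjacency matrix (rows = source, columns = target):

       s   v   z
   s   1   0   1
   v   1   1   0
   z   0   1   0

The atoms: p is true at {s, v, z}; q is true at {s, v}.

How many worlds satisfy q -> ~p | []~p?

1

s: q is T, ~p | []~p is F. ✗
v: q is T, ~p | []~p is F. ✗
z: q is F, ~p | []~p is F. ✓
Satisfying worlds: {z}.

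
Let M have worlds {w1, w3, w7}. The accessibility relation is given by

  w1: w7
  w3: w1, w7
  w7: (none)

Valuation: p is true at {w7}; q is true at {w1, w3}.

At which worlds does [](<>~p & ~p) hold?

w1: successors {w7}; <>~p & ~p there: w7:F. ✗
w3: successors {w1, w7}; <>~p & ~p there: w1:F, w7:F. ✗
w7: no successors, so [](<>~p & ~p) holds vacuously. ✓

{w7}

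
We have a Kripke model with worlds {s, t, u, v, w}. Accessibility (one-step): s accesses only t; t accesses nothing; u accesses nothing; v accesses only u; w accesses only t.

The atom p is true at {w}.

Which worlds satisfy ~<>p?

s: <>p is F. ✓
t: <>p is F. ✓
u: <>p is F. ✓
v: <>p is F. ✓
w: <>p is F. ✓

{s, t, u, v, w}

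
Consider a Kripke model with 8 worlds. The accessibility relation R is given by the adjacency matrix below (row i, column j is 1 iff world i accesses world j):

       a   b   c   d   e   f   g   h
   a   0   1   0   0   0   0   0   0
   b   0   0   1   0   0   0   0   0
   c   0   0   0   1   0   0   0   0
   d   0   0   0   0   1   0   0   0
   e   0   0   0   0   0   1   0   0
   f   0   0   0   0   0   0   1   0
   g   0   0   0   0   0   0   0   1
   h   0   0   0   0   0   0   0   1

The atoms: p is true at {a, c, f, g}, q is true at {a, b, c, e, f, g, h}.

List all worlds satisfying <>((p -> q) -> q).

{a, b, d, e, f, g, h}

a: successors {b}; (p -> q) -> q there: b:T. ✓
b: successors {c}; (p -> q) -> q there: c:T. ✓
c: successors {d}; (p -> q) -> q there: d:F. ✗
d: successors {e}; (p -> q) -> q there: e:T. ✓
e: successors {f}; (p -> q) -> q there: f:T. ✓
f: successors {g}; (p -> q) -> q there: g:T. ✓
g: successors {h}; (p -> q) -> q there: h:T. ✓
h: successors {h}; (p -> q) -> q there: h:T. ✓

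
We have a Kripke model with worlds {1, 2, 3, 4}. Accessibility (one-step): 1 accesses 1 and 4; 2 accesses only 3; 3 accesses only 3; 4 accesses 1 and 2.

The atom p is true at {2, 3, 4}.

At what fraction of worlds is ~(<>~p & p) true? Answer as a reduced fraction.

3/4

1: <>~p & p is F. ✓
2: <>~p & p is F. ✓
3: <>~p & p is F. ✓
4: <>~p & p is T. ✗
That's 3 of 4 worlds, so 3/4.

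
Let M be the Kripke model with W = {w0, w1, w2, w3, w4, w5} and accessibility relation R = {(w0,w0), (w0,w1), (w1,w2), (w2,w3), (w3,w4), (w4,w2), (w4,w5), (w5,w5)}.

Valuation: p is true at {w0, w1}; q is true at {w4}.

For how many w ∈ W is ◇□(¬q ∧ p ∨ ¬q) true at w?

w0: successors {w0, w1}; □(¬q ∧ p ∨ ¬q) there: w0:T, w1:T. ✓
w1: successors {w2}; □(¬q ∧ p ∨ ¬q) there: w2:T. ✓
w2: successors {w3}; □(¬q ∧ p ∨ ¬q) there: w3:F. ✗
w3: successors {w4}; □(¬q ∧ p ∨ ¬q) there: w4:T. ✓
w4: successors {w2, w5}; □(¬q ∧ p ∨ ¬q) there: w2:T, w5:T. ✓
w5: successors {w5}; □(¬q ∧ p ∨ ¬q) there: w5:T. ✓
Satisfying worlds: {w0, w1, w3, w4, w5}.

5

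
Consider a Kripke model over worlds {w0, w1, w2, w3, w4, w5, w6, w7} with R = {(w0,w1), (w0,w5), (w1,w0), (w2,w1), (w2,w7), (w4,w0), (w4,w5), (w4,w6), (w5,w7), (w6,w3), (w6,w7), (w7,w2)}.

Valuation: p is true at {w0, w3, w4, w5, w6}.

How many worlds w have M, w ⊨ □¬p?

w0: successors {w1, w5}; ¬p there: w1:T, w5:F. ✗
w1: successors {w0}; ¬p there: w0:F. ✗
w2: successors {w1, w7}; ¬p there: w1:T, w7:T. ✓
w3: no successors, so □¬p holds vacuously. ✓
w4: successors {w0, w5, w6}; ¬p there: w0:F, w5:F, w6:F. ✗
w5: successors {w7}; ¬p there: w7:T. ✓
w6: successors {w3, w7}; ¬p there: w3:F, w7:T. ✗
w7: successors {w2}; ¬p there: w2:T. ✓
Satisfying worlds: {w2, w3, w5, w7}.

4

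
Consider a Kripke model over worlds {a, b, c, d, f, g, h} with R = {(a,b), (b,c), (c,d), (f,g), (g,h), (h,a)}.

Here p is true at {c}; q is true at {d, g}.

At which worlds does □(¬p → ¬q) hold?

a: successors {b}; ¬p → ¬q there: b:T. ✓
b: successors {c}; ¬p → ¬q there: c:T. ✓
c: successors {d}; ¬p → ¬q there: d:F. ✗
d: no successors, so □(¬p → ¬q) holds vacuously. ✓
f: successors {g}; ¬p → ¬q there: g:F. ✗
g: successors {h}; ¬p → ¬q there: h:T. ✓
h: successors {a}; ¬p → ¬q there: a:T. ✓

{a, b, d, g, h}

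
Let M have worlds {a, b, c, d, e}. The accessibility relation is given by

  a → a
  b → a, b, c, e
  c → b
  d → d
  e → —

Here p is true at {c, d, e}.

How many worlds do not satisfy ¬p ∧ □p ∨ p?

2

a: ¬p ∧ □p is F, p is F. ✗
b: ¬p ∧ □p is F, p is F. ✗
c: ¬p ∧ □p is F, p is T. ✓
d: ¬p ∧ □p is F, p is T. ✓
e: ¬p ∧ □p is F, p is T. ✓
Satisfying worlds: {c, d, e}.
So ¬p ∧ □p ∨ p fails at the other 2 worlds.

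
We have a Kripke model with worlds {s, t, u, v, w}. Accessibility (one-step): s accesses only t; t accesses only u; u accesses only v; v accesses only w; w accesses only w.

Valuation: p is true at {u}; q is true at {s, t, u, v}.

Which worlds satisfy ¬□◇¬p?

s: □◇¬p is F. ✓
t: □◇¬p is T. ✗
u: □◇¬p is T. ✗
v: □◇¬p is T. ✗
w: □◇¬p is T. ✗

{s}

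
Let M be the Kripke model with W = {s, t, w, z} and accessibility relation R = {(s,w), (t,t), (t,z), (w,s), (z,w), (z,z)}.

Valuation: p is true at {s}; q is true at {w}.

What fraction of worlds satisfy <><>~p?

s: successors {w}; <>~p there: w:F. ✗
t: successors {t, z}; <>~p there: t:T, z:T. ✓
w: successors {s}; <>~p there: s:T. ✓
z: successors {w, z}; <>~p there: w:F, z:T. ✓
That's 3 of 4 worlds, so 3/4.

3/4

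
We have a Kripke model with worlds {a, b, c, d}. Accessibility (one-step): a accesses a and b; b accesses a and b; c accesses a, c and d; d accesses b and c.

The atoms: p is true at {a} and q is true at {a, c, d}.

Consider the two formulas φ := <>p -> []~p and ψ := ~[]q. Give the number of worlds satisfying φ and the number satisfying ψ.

1 and 3

For <>p -> []~p:
a: <>p is T, []~p is F. ✗
b: <>p is T, []~p is F. ✗
c: <>p is T, []~p is F. ✗
d: <>p is F, []~p is T. ✓
— 1 world.
For ~[]q:
a: []q is F. ✓
b: []q is F. ✓
c: []q is T. ✗
d: []q is F. ✓
— 3 worlds.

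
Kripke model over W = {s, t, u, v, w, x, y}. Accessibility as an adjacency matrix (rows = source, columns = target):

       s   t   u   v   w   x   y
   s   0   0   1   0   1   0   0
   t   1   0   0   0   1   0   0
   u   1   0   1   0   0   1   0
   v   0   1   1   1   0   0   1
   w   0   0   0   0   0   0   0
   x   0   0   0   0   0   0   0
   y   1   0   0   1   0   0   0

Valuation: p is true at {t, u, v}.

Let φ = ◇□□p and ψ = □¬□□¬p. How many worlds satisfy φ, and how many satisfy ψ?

For ◇□□p:
s: successors {u, w}; □□p there: u:F, w:T. ✓
t: successors {s, w}; □□p there: s:F, w:T. ✓
u: successors {s, u, x}; □□p there: s:F, u:F, x:T. ✓
v: successors {t, u, v, y}; □□p there: t:F, u:F, v:F, y:F. ✗
w: no successors, so ◇□□p fails. ✗
x: no successors, so ◇□□p fails. ✗
y: successors {s, v}; □□p there: s:F, v:F. ✗
— 3 worlds.
For □¬□□¬p:
s: successors {u, w}; ¬□□¬p there: u:T, w:F. ✗
t: successors {s, w}; ¬□□¬p there: s:T, w:F. ✗
u: successors {s, u, x}; ¬□□¬p there: s:T, u:T, x:F. ✗
v: successors {t, u, v, y}; ¬□□¬p there: t:T, u:T, v:T, y:T. ✓
w: no successors, so □¬□□¬p holds vacuously. ✓
x: no successors, so □¬□□¬p holds vacuously. ✓
y: successors {s, v}; ¬□□¬p there: s:T, v:T. ✓
— 4 worlds.

3 and 4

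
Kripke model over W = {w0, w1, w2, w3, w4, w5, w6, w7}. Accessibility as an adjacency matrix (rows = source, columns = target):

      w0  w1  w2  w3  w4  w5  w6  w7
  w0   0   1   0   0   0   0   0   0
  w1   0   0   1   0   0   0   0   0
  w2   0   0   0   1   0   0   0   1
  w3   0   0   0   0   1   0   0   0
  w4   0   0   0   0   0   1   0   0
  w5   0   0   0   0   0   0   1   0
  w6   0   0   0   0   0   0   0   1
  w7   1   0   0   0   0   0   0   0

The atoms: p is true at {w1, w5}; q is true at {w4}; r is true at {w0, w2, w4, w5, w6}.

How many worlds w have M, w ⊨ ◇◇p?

w0: successors {w1}; ◇p there: w1:F. ✗
w1: successors {w2}; ◇p there: w2:F. ✗
w2: successors {w3, w7}; ◇p there: w3:F, w7:F. ✗
w3: successors {w4}; ◇p there: w4:T. ✓
w4: successors {w5}; ◇p there: w5:F. ✗
w5: successors {w6}; ◇p there: w6:F. ✗
w6: successors {w7}; ◇p there: w7:F. ✗
w7: successors {w0}; ◇p there: w0:T. ✓
Satisfying worlds: {w3, w7}.

2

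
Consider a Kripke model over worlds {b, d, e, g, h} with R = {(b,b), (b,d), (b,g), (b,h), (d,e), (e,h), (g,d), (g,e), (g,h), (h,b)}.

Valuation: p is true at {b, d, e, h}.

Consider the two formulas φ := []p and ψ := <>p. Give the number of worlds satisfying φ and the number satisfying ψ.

For []p:
b: successors {b, d, g, h}; p there: b:T, d:T, g:F, h:T. ✗
d: successors {e}; p there: e:T. ✓
e: successors {h}; p there: h:T. ✓
g: successors {d, e, h}; p there: d:T, e:T, h:T. ✓
h: successors {b}; p there: b:T. ✓
— 4 worlds.
For <>p:
b: successors {b, d, g, h}; p there: b:T, d:T, g:F, h:T. ✓
d: successors {e}; p there: e:T. ✓
e: successors {h}; p there: h:T. ✓
g: successors {d, e, h}; p there: d:T, e:T, h:T. ✓
h: successors {b}; p there: b:T. ✓
— 5 worlds.

4 and 5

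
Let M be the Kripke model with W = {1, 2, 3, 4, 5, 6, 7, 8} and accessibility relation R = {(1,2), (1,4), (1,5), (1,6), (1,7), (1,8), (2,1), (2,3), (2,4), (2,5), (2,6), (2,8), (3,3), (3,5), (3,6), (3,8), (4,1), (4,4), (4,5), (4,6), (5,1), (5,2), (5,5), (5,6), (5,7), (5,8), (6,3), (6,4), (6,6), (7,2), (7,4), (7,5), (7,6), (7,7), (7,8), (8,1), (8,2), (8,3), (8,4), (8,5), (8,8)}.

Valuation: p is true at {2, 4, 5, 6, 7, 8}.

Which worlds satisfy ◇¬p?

{2, 3, 4, 5, 6, 8}

1: successors {2, 4, 5, 6, 7, 8}; ¬p there: 2:F, 4:F, 5:F, 6:F, 7:F, 8:F. ✗
2: successors {1, 3, 4, 5, 6, 8}; ¬p there: 1:T, 3:T, 4:F, 5:F, 6:F, 8:F. ✓
3: successors {3, 5, 6, 8}; ¬p there: 3:T, 5:F, 6:F, 8:F. ✓
4: successors {1, 4, 5, 6}; ¬p there: 1:T, 4:F, 5:F, 6:F. ✓
5: successors {1, 2, 5, 6, 7, 8}; ¬p there: 1:T, 2:F, 5:F, 6:F, 7:F, 8:F. ✓
6: successors {3, 4, 6}; ¬p there: 3:T, 4:F, 6:F. ✓
7: successors {2, 4, 5, 6, 7, 8}; ¬p there: 2:F, 4:F, 5:F, 6:F, 7:F, 8:F. ✗
8: successors {1, 2, 3, 4, 5, 8}; ¬p there: 1:T, 2:F, 3:T, 4:F, 5:F, 8:F. ✓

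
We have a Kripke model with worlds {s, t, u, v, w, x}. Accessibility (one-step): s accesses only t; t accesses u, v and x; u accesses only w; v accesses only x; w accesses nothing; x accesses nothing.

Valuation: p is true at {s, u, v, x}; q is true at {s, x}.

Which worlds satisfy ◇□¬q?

{t, u, v}

s: successors {t}; □¬q there: t:F. ✗
t: successors {u, v, x}; □¬q there: u:T, v:F, x:T. ✓
u: successors {w}; □¬q there: w:T. ✓
v: successors {x}; □¬q there: x:T. ✓
w: no successors, so ◇□¬q fails. ✗
x: no successors, so ◇□¬q fails. ✗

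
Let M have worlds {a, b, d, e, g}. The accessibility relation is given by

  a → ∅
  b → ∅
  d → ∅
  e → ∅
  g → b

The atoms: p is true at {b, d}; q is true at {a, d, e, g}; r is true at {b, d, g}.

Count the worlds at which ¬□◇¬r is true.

a: □◇¬r is T. ✗
b: □◇¬r is T. ✗
d: □◇¬r is T. ✗
e: □◇¬r is T. ✗
g: □◇¬r is F. ✓
Satisfying worlds: {g}.

1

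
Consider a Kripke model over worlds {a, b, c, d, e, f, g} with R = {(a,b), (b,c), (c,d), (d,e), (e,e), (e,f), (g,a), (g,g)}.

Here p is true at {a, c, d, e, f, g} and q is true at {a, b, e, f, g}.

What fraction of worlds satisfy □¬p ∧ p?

2/7

a: □¬p is T, p is T. ✓
b: □¬p is F, p is F. ✗
c: □¬p is F, p is T. ✗
d: □¬p is F, p is T. ✗
e: □¬p is F, p is T. ✗
f: □¬p is T, p is T. ✓
g: □¬p is F, p is T. ✗
That's 2 of 7 worlds, so 2/7.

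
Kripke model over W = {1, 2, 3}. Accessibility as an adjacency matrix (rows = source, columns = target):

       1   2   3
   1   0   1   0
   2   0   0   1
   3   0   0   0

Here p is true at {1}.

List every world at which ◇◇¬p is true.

{1}

1: successors {2}; ◇¬p there: 2:T. ✓
2: successors {3}; ◇¬p there: 3:F. ✗
3: no successors, so ◇◇¬p fails. ✗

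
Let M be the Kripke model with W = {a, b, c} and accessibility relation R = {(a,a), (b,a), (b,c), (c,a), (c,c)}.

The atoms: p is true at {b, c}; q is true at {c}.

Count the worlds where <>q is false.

1

a: successors {a}; q there: a:F. ✗
b: successors {a, c}; q there: a:F, c:T. ✓
c: successors {a, c}; q there: a:F, c:T. ✓
Satisfying worlds: {b, c}.
So <>q fails at the other 1 world.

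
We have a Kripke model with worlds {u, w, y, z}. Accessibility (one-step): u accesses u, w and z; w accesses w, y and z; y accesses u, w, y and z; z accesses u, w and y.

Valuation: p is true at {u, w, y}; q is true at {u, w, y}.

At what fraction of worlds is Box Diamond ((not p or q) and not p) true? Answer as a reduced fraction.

1/4

u: successors {u, w, z}; Diamond ((not p or q) and not p) there: u:T, w:T, z:F. ✗
w: successors {w, y, z}; Diamond ((not p or q) and not p) there: w:T, y:T, z:F. ✗
y: successors {u, w, y, z}; Diamond ((not p or q) and not p) there: u:T, w:T, y:T, z:F. ✗
z: successors {u, w, y}; Diamond ((not p or q) and not p) there: u:T, w:T, y:T. ✓
That's 1 of 4 worlds, so 1/4.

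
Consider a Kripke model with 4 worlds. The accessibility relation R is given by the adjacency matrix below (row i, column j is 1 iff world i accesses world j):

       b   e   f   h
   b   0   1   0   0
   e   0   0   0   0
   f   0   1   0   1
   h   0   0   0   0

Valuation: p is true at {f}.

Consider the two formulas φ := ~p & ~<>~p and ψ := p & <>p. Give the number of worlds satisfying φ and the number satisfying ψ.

For ~p & ~<>~p:
b: ~p is T, ~<>~p is F. ✗
e: ~p is T, ~<>~p is T. ✓
f: ~p is F, ~<>~p is F. ✗
h: ~p is T, ~<>~p is T. ✓
— 2 worlds.
For p & <>p:
b: p is F, <>p is F. ✗
e: p is F, <>p is F. ✗
f: p is T, <>p is F. ✗
h: p is F, <>p is F. ✗
— 0 worlds.

2 and 0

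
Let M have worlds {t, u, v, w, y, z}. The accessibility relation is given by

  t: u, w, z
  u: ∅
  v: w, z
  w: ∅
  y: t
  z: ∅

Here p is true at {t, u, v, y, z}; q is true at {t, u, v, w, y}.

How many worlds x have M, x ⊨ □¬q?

t: successors {u, w, z}; ¬q there: u:F, w:F, z:T. ✗
u: no successors, so □¬q holds vacuously. ✓
v: successors {w, z}; ¬q there: w:F, z:T. ✗
w: no successors, so □¬q holds vacuously. ✓
y: successors {t}; ¬q there: t:F. ✗
z: no successors, so □¬q holds vacuously. ✓
Satisfying worlds: {u, w, z}.

3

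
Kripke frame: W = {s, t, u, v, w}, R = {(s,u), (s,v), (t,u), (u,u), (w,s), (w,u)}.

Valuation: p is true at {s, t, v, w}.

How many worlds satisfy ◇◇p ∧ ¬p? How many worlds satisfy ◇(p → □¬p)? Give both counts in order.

0 and 4

For ◇◇p ∧ ¬p:
s: ◇◇p is F, ¬p is F. ✗
t: ◇◇p is F, ¬p is F. ✗
u: ◇◇p is F, ¬p is T. ✗
v: ◇◇p is F, ¬p is F. ✗
w: ◇◇p is T, ¬p is F. ✗
— 0 worlds.
For ◇(p → □¬p):
s: successors {u, v}; p → □¬p there: u:T, v:T. ✓
t: successors {u}; p → □¬p there: u:T. ✓
u: successors {u}; p → □¬p there: u:T. ✓
v: no successors, so ◇(p → □¬p) fails. ✗
w: successors {s, u}; p → □¬p there: s:F, u:T. ✓
— 4 worlds.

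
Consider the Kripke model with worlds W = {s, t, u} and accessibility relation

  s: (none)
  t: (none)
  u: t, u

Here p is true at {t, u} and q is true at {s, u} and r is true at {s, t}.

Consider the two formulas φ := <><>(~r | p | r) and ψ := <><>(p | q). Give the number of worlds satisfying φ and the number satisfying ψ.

1 and 1

For <><>(~r | p | r):
s: no successors, so <><>(~r | p | r) fails. ✗
t: no successors, so <><>(~r | p | r) fails. ✗
u: successors {t, u}; <>(~r | p | r) there: t:F, u:T. ✓
— 1 world.
For <><>(p | q):
s: no successors, so <><>(p | q) fails. ✗
t: no successors, so <><>(p | q) fails. ✗
u: successors {t, u}; <>(p | q) there: t:F, u:T. ✓
— 1 world.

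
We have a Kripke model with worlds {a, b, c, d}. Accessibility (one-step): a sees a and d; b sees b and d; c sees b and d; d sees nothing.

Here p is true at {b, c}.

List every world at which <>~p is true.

a: successors {a, d}; ~p there: a:T, d:T. ✓
b: successors {b, d}; ~p there: b:F, d:T. ✓
c: successors {b, d}; ~p there: b:F, d:T. ✓
d: no successors, so <>~p fails. ✗

{a, b, c}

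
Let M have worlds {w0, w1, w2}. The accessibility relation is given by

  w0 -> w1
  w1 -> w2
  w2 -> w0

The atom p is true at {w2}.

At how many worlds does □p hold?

w0: successors {w1}; p there: w1:F. ✗
w1: successors {w2}; p there: w2:T. ✓
w2: successors {w0}; p there: w0:F. ✗
Satisfying worlds: {w1}.

1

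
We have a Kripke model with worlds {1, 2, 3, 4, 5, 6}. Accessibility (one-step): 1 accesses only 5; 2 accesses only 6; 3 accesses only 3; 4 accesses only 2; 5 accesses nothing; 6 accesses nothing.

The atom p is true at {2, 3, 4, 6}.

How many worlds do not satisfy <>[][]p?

1: successors {5}; [][]p there: 5:T. ✓
2: successors {6}; [][]p there: 6:T. ✓
3: successors {3}; [][]p there: 3:T. ✓
4: successors {2}; [][]p there: 2:T. ✓
5: no successors, so <>[][]p fails. ✗
6: no successors, so <>[][]p fails. ✗
Satisfying worlds: {1, 2, 3, 4}.
So <>[][]p fails at the other 2 worlds.

2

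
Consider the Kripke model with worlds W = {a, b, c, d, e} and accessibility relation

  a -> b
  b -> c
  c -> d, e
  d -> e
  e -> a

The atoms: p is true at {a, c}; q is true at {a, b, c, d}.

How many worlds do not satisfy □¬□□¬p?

a: successors {b}; ¬□□¬p there: b:F. ✗
b: successors {c}; ¬□□¬p there: c:T. ✓
c: successors {d, e}; ¬□□¬p there: d:T, e:F. ✗
d: successors {e}; ¬□□¬p there: e:F. ✗
e: successors {a}; ¬□□¬p there: a:T. ✓
Satisfying worlds: {b, e}.
So □¬□□¬p fails at the other 3 worlds.

3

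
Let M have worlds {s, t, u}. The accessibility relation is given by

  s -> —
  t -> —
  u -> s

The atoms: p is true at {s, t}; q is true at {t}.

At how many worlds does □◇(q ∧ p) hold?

s: no successors, so □◇(q ∧ p) holds vacuously. ✓
t: no successors, so □◇(q ∧ p) holds vacuously. ✓
u: successors {s}; ◇(q ∧ p) there: s:F. ✗
Satisfying worlds: {s, t}.

2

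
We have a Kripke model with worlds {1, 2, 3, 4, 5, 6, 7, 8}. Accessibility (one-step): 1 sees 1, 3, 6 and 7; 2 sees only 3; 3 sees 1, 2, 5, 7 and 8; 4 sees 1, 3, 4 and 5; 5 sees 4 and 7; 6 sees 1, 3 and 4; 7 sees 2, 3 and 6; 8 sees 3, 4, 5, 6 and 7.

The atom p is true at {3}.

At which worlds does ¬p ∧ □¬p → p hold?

{1, 2, 3, 4, 6, 7, 8}

1: ¬p ∧ □¬p is F, p is F. ✓
2: ¬p ∧ □¬p is F, p is F. ✓
3: ¬p ∧ □¬p is F, p is T. ✓
4: ¬p ∧ □¬p is F, p is F. ✓
5: ¬p ∧ □¬p is T, p is F. ✗
6: ¬p ∧ □¬p is F, p is F. ✓
7: ¬p ∧ □¬p is F, p is F. ✓
8: ¬p ∧ □¬p is F, p is F. ✓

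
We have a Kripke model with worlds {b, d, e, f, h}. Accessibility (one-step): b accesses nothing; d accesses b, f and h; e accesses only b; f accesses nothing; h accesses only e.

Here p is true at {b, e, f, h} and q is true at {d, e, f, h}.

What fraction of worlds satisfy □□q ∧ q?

b: □□q is T, q is F. ✗
d: □□q is T, q is T. ✓
e: □□q is T, q is T. ✓
f: □□q is T, q is T. ✓
h: □□q is F, q is T. ✗
That's 3 of 5 worlds, so 3/5.

3/5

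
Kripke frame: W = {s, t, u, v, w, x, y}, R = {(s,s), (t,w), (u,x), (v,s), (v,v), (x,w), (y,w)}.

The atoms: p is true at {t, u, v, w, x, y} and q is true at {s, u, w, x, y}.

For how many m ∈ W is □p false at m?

2

s: successors {s}; p there: s:F. ✗
t: successors {w}; p there: w:T. ✓
u: successors {x}; p there: x:T. ✓
v: successors {s, v}; p there: s:F, v:T. ✗
w: no successors, so □p holds vacuously. ✓
x: successors {w}; p there: w:T. ✓
y: successors {w}; p there: w:T. ✓
Satisfying worlds: {t, u, w, x, y}.
So □p fails at the other 2 worlds.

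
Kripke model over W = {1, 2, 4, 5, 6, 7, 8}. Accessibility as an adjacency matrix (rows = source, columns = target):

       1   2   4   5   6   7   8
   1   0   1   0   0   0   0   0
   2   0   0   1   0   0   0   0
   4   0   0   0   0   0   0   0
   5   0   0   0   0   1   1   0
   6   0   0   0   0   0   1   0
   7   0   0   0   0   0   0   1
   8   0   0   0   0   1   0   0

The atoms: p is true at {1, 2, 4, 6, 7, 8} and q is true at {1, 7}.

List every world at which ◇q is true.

{5, 6}

1: successors {2}; q there: 2:F. ✗
2: successors {4}; q there: 4:F. ✗
4: no successors, so ◇q fails. ✗
5: successors {6, 7}; q there: 6:F, 7:T. ✓
6: successors {7}; q there: 7:T. ✓
7: successors {8}; q there: 8:F. ✗
8: successors {6}; q there: 6:F. ✗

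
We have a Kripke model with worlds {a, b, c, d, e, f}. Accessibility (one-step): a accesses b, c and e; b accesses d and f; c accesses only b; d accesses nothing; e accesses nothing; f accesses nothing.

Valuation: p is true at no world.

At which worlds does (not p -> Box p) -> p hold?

{a, b, c}

a: not p -> Box p is F, p is F. ✓
b: not p -> Box p is F, p is F. ✓
c: not p -> Box p is F, p is F. ✓
d: not p -> Box p is T, p is F. ✗
e: not p -> Box p is T, p is F. ✗
f: not p -> Box p is T, p is F. ✗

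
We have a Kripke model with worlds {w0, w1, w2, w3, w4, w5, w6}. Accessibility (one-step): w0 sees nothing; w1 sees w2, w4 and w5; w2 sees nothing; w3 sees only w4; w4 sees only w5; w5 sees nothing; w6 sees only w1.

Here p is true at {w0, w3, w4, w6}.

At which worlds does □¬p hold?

{w0, w2, w4, w5, w6}

w0: no successors, so □¬p holds vacuously. ✓
w1: successors {w2, w4, w5}; ¬p there: w2:T, w4:F, w5:T. ✗
w2: no successors, so □¬p holds vacuously. ✓
w3: successors {w4}; ¬p there: w4:F. ✗
w4: successors {w5}; ¬p there: w5:T. ✓
w5: no successors, so □¬p holds vacuously. ✓
w6: successors {w1}; ¬p there: w1:T. ✓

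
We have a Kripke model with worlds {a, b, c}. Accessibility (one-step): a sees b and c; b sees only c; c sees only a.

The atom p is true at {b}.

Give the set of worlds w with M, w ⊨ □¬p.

a: successors {b, c}; ¬p there: b:F, c:T. ✗
b: successors {c}; ¬p there: c:T. ✓
c: successors {a}; ¬p there: a:T. ✓

{b, c}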